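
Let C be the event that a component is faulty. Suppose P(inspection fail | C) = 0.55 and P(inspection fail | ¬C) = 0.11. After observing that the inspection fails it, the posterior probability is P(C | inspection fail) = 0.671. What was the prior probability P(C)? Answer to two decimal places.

Bayes' rule in odds form gives O(C|E) = O(C)·[P(E|C)/P(E|¬C)], hence O(C) = O(C|E)/LR.
Posterior odds = 0.671/(1−0.671) = 2.0395. LR = 0.55/0.11 = 5.0000.
Prior odds = 2.0395/5.0000 = 0.4079, so P(C) = 0.4079/(1+0.4079) ≈ 0.29.

P(C) = 0.29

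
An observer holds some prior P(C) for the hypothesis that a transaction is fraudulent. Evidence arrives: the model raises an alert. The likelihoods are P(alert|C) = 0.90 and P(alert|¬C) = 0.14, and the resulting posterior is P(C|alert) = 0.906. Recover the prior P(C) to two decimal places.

P(C) = 0.60

In odds form, posterior odds = prior odds × likelihood ratio, so prior odds = posterior odds ÷ LR.
Posterior odds = 0.906/(1−0.906) = 9.6383. LR = 0.90/0.14 = 6.4286.
Prior odds = 9.6383/6.4286 = 1.4993, so P(C) = 1.4993/(1+1.4993) ≈ 0.60.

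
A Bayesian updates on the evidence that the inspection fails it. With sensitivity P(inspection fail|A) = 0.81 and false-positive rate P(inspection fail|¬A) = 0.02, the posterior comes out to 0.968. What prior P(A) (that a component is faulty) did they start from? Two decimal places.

Bayes' rule in odds form gives O(A|E) = O(A)·[P(E|A)/P(E|¬A)], hence O(A) = O(A|E)/LR.
Posterior odds = 0.968/(1−0.968) = 30.2500. LR = 0.81/0.02 = 40.5000.
Prior odds = 30.2500/40.5000 = 0.7469, so P(A) = 0.7469/(1+0.7469) ≈ 0.43.

P(A) = 0.43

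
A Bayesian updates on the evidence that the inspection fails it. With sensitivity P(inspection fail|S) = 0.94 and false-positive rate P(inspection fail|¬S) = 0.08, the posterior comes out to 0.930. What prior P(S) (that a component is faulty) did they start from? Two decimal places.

In odds form, posterior odds = prior odds × likelihood ratio, so prior odds = posterior odds ÷ LR.
Posterior odds = 0.930/(1−0.930) = 13.2857. LR = 0.94/0.08 = 11.7500.
Prior odds = 13.2857/11.7500 = 1.1307, so P(S) = 1.1307/(1+1.1307) ≈ 0.53.

P(S) = 0.53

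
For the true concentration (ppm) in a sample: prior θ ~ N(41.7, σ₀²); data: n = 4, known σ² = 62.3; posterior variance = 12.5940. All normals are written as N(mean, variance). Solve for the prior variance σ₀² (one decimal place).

σ₀² = 65.8

For the Normal–Normal model with known σ², precisions add: τ_n = τ₀ + n/σ².
So 1/σ₀² = 1/12.5940 − 4/62.3 = 0.079403 − 0.064205 = 0.015198.
Hence σ₀² = 1/0.015198 ≈ 65.8.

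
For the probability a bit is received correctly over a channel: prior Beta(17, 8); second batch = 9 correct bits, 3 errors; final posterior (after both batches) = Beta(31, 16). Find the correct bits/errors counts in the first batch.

Because Beta–binomial updating is additive in the counts, the combined data contributed (α_post−α_prior, β_post−β_prior) successes and failures.
Total across both batches: 31−17=14 correct bits, 16−8=8 errors.
Subtract the second batch: 14−9=5 correct bits and 8−3=5 errors.

5 correct bits and 5 errors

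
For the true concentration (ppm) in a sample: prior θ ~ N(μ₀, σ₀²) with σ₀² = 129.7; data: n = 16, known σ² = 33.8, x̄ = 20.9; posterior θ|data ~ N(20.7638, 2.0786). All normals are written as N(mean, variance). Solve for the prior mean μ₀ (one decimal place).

The posterior mean is a precision-weighted average: μ_n = (τ₀μ₀ + τ_data·x̄)/(τ₀+τ_data), with τ₀=1/σ₀² and τ_data=n/σ².
Here τ₀ = 1/129.7 = 0.007710 and τ_data = 16/33.8 = 0.473373, so τ_n = 0.481083.
Rearranging for μ₀: μ₀ = (μ_n·τ_n − τ_data·x̄)/τ₀ = (20.7638·0.481083 − 0.473373·20.9) / 0.007710 = 0.095615/0.007710 ≈ 12.4.

μ₀ = 12.4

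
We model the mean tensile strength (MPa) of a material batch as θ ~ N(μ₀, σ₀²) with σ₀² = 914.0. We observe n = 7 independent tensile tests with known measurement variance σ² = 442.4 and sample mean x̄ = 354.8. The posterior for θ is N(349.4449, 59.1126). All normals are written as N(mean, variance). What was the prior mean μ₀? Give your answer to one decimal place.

μ₀ = 272.0

With known observation variance, the Normal–Normal posterior has precision τ_n = τ₀ + n/σ² and mean μ_n = (τ₀μ₀ + (n/σ²)x̄)/τ_n.
Here τ₀ = 1/914.0 = 0.001094 and τ_data = 7/442.4 = 0.015823, so τ_n = 0.016917.
Rearranging for μ₀: μ₀ = (μ_n·τ_n − τ_data·x̄)/τ₀ = (349.4449·0.016917 − 0.015823·354.8) / 0.001094 = 0.297559/0.001094 ≈ 272.0.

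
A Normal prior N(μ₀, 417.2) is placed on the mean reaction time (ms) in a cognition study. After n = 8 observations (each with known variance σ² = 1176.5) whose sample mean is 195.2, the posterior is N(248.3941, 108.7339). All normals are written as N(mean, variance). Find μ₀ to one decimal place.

μ₀ = 399.3

The posterior mean is a precision-weighted average: μ_n = (τ₀μ₀ + τ_data·x̄)/(τ₀+τ_data), with τ₀=1/σ₀² and τ_data=n/σ².
Here τ₀ = 1/417.2 = 0.002397 and τ_data = 8/1176.5 = 0.006800, so τ_n = 0.009197.
Rearranging for μ₀: μ₀ = (μ_n·τ_n − τ_data·x̄)/τ₀ = (248.3941·0.009197 − 0.006800·195.2) / 0.002397 = 0.957121/0.002397 ≈ 399.3.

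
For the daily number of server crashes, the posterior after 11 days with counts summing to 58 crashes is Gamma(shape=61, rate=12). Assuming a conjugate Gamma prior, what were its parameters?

Gamma(shape=3, rate=1)

A Gamma(α, β) prior (rate parametrization) on a Poisson rate with n observations summing to S gives posterior Gamma(α+S, β+n).
So α = 61 − 58 = 3 and β = 12 − 11 = 1.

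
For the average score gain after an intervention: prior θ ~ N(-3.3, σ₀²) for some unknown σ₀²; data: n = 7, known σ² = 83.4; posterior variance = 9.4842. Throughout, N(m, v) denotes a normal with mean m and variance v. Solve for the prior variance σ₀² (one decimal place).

σ₀² = 46.5

Posterior precision equals prior precision plus data precision: 1/σ_n² = 1/σ₀² + n/σ².
So 1/σ₀² = 1/9.4842 − 7/83.4 = 0.105439 − 0.083933 = 0.021506.
Hence σ₀² = 1/0.021506 ≈ 46.5.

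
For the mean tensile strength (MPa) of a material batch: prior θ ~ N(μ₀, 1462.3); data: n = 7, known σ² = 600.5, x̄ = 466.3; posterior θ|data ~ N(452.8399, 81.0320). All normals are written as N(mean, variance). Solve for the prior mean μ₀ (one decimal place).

μ₀ = 223.4

With known observation variance, the Normal–Normal posterior has precision τ_n = τ₀ + n/σ² and mean μ_n = (τ₀μ₀ + (n/σ²)x̄)/τ_n.
Here τ₀ = 1/1462.3 = 0.000684 and τ_data = 7/600.5 = 0.011657, so τ_n = 0.012341.
Rearranging for μ₀: μ₀ = (μ_n·τ_n − τ_data·x̄)/τ₀ = (452.8399·0.012341 − 0.011657·466.3) / 0.000684 = 0.152838/0.000684 ≈ 223.4.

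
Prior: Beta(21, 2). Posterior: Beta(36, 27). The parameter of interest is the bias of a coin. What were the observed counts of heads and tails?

Beta is conjugate to the binomial likelihood: posterior = Beta(a+s, b+f).
So s = 36 − 21 = 15 and f = 27 − 2 = 25.

15 heads and 25 tails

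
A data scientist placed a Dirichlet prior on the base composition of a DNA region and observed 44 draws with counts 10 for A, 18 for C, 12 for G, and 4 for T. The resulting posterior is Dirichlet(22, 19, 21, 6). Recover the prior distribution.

Dirichlet(12, 1, 9, 2)

For a Dirichlet(α) prior with multinomial counts c, the posterior is Dirichlet(α + c) componentwise.
Subtract each count from the matching posterior parameter: 22−10=12, 19−18=1, 21−12=9, 6−4=2.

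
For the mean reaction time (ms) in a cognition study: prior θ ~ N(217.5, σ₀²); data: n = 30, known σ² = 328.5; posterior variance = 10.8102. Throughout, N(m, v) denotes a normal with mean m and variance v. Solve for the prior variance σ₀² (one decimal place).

σ₀² = 846.7

For the Normal–Normal model with known σ², precisions add: τ_n = τ₀ + n/σ².
So 1/σ₀² = 1/10.8102 − 30/328.5 = 0.092505 − 0.091324 = 0.001181.
Hence σ₀² = 1/0.001181 ≈ 846.7.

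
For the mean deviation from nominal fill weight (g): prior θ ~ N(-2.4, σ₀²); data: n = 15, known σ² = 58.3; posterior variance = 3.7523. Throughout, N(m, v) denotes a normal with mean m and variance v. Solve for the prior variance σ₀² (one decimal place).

σ₀² = 108.5

For the Normal–Normal model with known σ², precisions add: τ_n = τ₀ + n/σ².
So 1/σ₀² = 1/3.7523 − 15/58.3 = 0.266503 − 0.257290 = 0.009213.
Hence σ₀² = 1/0.009213 ≈ 108.5.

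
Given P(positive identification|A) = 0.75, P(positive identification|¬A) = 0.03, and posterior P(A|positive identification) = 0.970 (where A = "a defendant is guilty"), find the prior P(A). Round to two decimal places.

In odds form, posterior odds = prior odds × likelihood ratio, so prior odds = posterior odds ÷ LR.
Posterior odds = 0.970/(1−0.970) = 32.3333. LR = 0.75/0.03 = 25.0000.
Prior odds = 32.3333/25.0000 = 1.2933, so P(A) = 1.2933/(1+1.2933) ≈ 0.56.

P(A) = 0.56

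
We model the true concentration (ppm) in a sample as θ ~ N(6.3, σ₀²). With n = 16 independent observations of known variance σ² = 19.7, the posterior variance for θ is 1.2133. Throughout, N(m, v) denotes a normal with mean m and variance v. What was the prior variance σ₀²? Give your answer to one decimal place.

Posterior precision equals prior precision plus data precision: 1/σ_n² = 1/σ₀² + n/σ².
So 1/σ₀² = 1/1.2133 − 16/19.7 = 0.824198 − 0.812183 = 0.012015.
Hence σ₀² = 1/0.012015 ≈ 83.2.

σ₀² = 83.2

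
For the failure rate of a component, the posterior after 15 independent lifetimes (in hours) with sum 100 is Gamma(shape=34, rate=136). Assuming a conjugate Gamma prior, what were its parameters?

Gamma–exponential conjugacy: posterior shape = α + n, posterior rate = β + Σtᵢ.
So α = 34 − 15 = 19 and β = 136 − 100 = 36.

Gamma(shape=19, rate=36)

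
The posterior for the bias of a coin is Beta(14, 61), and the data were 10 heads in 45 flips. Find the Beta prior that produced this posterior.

Under Beta–binomial conjugacy the posterior parameters are (a+s, b+f).
So a = 14 − 10 = 4 and b = 61 − 35 = 26.

Beta(4, 26)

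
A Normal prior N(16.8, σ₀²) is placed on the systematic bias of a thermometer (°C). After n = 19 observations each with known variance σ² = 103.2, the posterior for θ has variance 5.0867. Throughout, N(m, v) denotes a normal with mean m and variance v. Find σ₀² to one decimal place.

σ₀² = 80.1

Posterior precision equals prior precision plus data precision: 1/σ_n² = 1/σ₀² + n/σ².
So 1/σ₀² = 1/5.0867 − 19/103.2 = 0.196591 − 0.184109 = 0.012482.
Hence σ₀² = 1/0.012482 ≈ 80.1.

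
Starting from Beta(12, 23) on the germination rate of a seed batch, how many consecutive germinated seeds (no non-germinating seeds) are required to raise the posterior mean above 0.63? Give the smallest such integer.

After k germinated seeds and 0 non-germinating seeds the posterior is Beta(12+k, 23), with mean (12+k)/(12+23+k).
Set (12+k)/(35+k) > 0.63 and solve: k > (0.63·35 − 12)/(1 − 0.63) = 27.162.
The smallest integer exceeding 27.162 is 28.

k = 28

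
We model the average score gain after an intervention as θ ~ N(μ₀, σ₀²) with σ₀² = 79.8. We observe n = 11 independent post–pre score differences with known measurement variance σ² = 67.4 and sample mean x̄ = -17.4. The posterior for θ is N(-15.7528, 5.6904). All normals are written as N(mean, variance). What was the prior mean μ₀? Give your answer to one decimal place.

μ₀ = 5.7

The posterior mean is a precision-weighted average: μ_n = (τ₀μ₀ + τ_data·x̄)/(τ₀+τ_data), with τ₀=1/σ₀² and τ_data=n/σ².
Here τ₀ = 1/79.8 = 0.012531 and τ_data = 11/67.4 = 0.163205, so τ_n = 0.175736.
Rearranging for μ₀: μ₀ = (μ_n·τ_n − τ_data·x̄)/τ₀ = (-15.7528·0.175736 − 0.163205·-17.4) / 0.012531 = 0.071433/0.012531 ≈ 5.7.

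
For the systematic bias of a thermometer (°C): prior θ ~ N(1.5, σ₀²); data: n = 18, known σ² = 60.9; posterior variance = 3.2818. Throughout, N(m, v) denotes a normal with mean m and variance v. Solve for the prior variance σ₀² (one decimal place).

Posterior precision equals prior precision plus data precision: 1/σ_n² = 1/σ₀² + n/σ².
So 1/σ₀² = 1/3.2818 − 18/60.9 = 0.304711 − 0.295567 = 0.009144.
Hence σ₀² = 1/0.009144 ≈ 109.4.

σ₀² = 109.4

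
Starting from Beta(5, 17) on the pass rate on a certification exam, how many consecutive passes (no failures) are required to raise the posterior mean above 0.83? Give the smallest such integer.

After k passes and 0 failures the posterior is Beta(5+k, 17), with mean (5+k)/(5+17+k).
Set (5+k)/(22+k) > 0.83 and solve: k > (0.83·22 − 5)/(1 − 0.83) = 78.000.
The smallest integer exceeding 78.000 is 79, and checking k=79: (84)/(101) = 0.8317 > 0.83.

k = 79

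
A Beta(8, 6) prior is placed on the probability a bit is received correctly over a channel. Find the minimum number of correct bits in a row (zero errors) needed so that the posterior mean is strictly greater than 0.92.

k = 62

After k correct bits and 0 errors the posterior is Beta(8+k, 6), with mean (8+k)/(8+6+k).
Set (8+k)/(14+k) > 0.92 and solve: k > (0.92·14 − 8)/(1 − 0.92) = 61.000.
The smallest integer exceeding 61.000 is 62, and checking k=62: (70)/(76) = 0.9211 > 0.92.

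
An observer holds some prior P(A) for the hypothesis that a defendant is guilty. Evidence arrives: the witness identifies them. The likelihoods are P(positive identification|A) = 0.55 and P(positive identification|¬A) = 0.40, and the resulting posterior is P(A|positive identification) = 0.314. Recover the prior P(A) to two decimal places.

P(A) = 0.25

Bayes' rule in odds form gives O(A|E) = O(A)·[P(E|A)/P(E|¬A)], hence O(A) = O(A|E)/LR.
Posterior odds = 0.314/(1−0.314) = 0.4577. LR = 0.55/0.40 = 1.3750.
Prior odds = 0.4577/1.3750 = 0.3329, so P(A) = 0.3329/(1+0.3329) ≈ 0.25.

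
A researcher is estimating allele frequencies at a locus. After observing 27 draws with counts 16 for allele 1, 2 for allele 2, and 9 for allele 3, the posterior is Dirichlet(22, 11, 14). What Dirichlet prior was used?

For a Dirichlet(α) prior with multinomial counts c, the posterior is Dirichlet(α + c) componentwise.
Subtract each count from the matching posterior parameter: 22−16=6, 11−2=9, 14−9=5.

Dirichlet(6, 9, 5)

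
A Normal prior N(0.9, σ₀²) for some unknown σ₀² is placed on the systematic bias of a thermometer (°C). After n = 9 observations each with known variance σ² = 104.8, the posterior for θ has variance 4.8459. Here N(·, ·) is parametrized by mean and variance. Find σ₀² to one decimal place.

σ₀² = 8.3

Posterior precision equals prior precision plus data precision: 1/σ_n² = 1/σ₀² + n/σ².
So 1/σ₀² = 1/4.8459 − 9/104.8 = 0.206360 − 0.085878 = 0.120482.
Hence σ₀² = 1/0.120482 ≈ 8.3.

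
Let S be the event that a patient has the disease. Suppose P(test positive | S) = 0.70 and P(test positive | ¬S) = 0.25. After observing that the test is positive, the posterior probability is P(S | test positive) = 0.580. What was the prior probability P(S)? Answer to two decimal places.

In odds form, posterior odds = prior odds × likelihood ratio, so prior odds = posterior odds ÷ LR.
Posterior odds = 0.580/(1−0.580) = 1.3810. LR = 0.70/0.25 = 2.8000.
Prior odds = 1.3810/2.8000 = 0.4932, so P(S) = 0.4932/(1+0.4932) ≈ 0.33.

P(S) = 0.33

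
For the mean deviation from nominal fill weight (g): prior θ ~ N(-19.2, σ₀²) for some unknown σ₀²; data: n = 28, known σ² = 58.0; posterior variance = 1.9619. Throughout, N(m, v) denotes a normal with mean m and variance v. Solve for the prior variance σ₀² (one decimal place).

σ₀² = 37.1

For the Normal–Normal model with known σ², precisions add: τ_n = τ₀ + n/σ².
So 1/σ₀² = 1/1.9619 − 28/58.0 = 0.509710 − 0.482759 = 0.026951.
Hence σ₀² = 1/0.026951 ≈ 37.1.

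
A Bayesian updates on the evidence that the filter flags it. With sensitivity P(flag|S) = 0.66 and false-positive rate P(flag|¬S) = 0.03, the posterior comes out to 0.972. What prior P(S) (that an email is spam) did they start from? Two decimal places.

In odds form, posterior odds = prior odds × likelihood ratio, so prior odds = posterior odds ÷ LR.
Posterior odds = 0.972/(1−0.972) = 34.7143. LR = 0.66/0.03 = 22.0000.
Prior odds = 34.7143/22.0000 = 1.5779, so P(S) = 1.5779/(1+1.5779) ≈ 0.61.

P(S) = 0.61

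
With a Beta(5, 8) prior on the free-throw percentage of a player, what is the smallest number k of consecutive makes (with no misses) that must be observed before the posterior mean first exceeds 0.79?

After k makes and 0 misses the posterior is Beta(5+k, 8), with mean (5+k)/(5+8+k).
Set (5+k)/(13+k) > 0.79 and solve: k > (0.79·13 − 5)/(1 − 0.79) = 25.095.
The smallest integer exceeding 25.095 is 26, and checking k=26: (31)/(39) = 0.7949 > 0.79.

k = 26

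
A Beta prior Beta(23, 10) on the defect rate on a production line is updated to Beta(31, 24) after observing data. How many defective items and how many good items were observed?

A Beta(a, b) prior with s successes and f failures in binomial data gives a Beta(a+s, b+f) posterior.
Match parameters: s=31−23=8, f=24−10=14.

8 defective items and 14 good items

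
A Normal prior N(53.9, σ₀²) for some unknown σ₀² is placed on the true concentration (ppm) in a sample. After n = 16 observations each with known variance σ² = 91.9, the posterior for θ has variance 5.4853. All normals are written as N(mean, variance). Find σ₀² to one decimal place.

σ₀² = 121.9

Posterior precision equals prior precision plus data precision: 1/σ_n² = 1/σ₀² + n/σ².
So 1/σ₀² = 1/5.4853 − 16/91.9 = 0.182305 − 0.174102 = 0.008203.
Hence σ₀² = 1/0.008203 ≈ 121.9.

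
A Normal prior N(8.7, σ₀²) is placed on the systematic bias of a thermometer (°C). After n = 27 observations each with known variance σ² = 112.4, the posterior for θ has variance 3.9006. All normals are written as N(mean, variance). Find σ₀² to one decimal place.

σ₀² = 61.9

Posterior precision equals prior precision plus data precision: 1/σ_n² = 1/σ₀² + n/σ².
So 1/σ₀² = 1/3.9006 − 27/112.4 = 0.256371 − 0.240214 = 0.016157.
Hence σ₀² = 1/0.016157 ≈ 61.9.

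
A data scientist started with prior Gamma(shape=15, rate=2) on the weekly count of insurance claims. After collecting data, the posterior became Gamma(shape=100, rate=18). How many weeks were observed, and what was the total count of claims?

n = 16 weeks with total 85 claims

Gamma–Poisson conjugacy: posterior shape = α + Σxᵢ, posterior rate = β + n.
Matching: Σxᵢ = 100 − 15 = 85 and n = 18 − 2 = 16.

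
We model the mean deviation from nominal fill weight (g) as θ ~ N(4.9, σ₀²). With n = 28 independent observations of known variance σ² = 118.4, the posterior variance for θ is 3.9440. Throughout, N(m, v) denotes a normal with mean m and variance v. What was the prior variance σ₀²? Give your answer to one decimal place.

σ₀² = 58.6

For the Normal–Normal model with known σ², precisions add: τ_n = τ₀ + n/σ².
So 1/σ₀² = 1/3.9440 − 28/118.4 = 0.253550 − 0.236486 = 0.017064.
Hence σ₀² = 1/0.017064 ≈ 58.6.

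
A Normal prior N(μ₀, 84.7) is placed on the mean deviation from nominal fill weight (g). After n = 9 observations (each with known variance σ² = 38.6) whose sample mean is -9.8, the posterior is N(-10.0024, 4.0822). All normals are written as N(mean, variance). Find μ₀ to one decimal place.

μ₀ = -14.0

With known observation variance, the Normal–Normal posterior has precision τ_n = τ₀ + n/σ² and mean μ_n = (τ₀μ₀ + (n/σ²)x̄)/τ_n.
Here τ₀ = 1/84.7 = 0.011806 and τ_data = 9/38.6 = 0.233161, so τ_n = 0.244967.
Rearranging for μ₀: μ₀ = (μ_n·τ_n − τ_data·x̄)/τ₀ = (-10.0024·0.244967 − 0.233161·-9.8) / 0.011806 = -0.165280/0.011806 ≈ -14.0.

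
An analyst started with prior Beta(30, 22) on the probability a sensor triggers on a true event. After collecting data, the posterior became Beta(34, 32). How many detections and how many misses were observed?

A Beta(a, b) prior with s successes and f failures in binomial data gives a Beta(a+s, b+f) posterior.
So s = 34 − 30 = 4 and f = 32 − 22 = 10.

4 detections and 10 misses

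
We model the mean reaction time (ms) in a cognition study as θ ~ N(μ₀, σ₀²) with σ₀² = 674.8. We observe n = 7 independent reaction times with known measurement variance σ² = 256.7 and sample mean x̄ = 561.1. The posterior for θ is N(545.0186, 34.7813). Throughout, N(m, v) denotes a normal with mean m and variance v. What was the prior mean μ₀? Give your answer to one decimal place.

The posterior mean is a precision-weighted average: μ_n = (τ₀μ₀ + τ_data·x̄)/(τ₀+τ_data), with τ₀=1/σ₀² and τ_data=n/σ².
Here τ₀ = 1/674.8 = 0.001482 and τ_data = 7/256.7 = 0.027269, so τ_n = 0.028751.
Rearranging for μ₀: μ₀ = (μ_n·τ_n − τ_data·x̄)/τ₀ = (545.0186·0.028751 − 0.027269·561.1) / 0.001482 = 0.369194/0.001482 ≈ 249.1.

μ₀ = 249.1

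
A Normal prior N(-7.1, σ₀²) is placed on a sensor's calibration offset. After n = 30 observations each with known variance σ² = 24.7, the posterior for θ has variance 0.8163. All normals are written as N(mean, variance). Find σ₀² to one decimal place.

Posterior precision equals prior precision plus data precision: 1/σ_n² = 1/σ₀² + n/σ².
So 1/σ₀² = 1/0.8163 − 30/24.7 = 1.225040 − 1.214575 = 0.010465.
Hence σ₀² = 1/0.010465 ≈ 95.6.

σ₀² = 95.6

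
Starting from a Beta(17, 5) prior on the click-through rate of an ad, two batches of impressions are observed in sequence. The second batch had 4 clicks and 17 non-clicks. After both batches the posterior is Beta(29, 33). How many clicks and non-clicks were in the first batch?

8 clicks and 11 non-clicks

Sequential conjugate updates are equivalent to a single update on the pooled data, so total successes = posterior α − prior α and total failures = posterior β − prior β.
Total across both batches: 29−17=12 clicks, 33−5=28 non-clicks.
Subtract the second batch: 12−4=8 clicks and 28−17=11 non-clicks.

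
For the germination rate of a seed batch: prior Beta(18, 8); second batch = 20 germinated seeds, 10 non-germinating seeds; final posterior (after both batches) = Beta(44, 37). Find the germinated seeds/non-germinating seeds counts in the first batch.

6 germinated seeds and 19 non-germinating seeds

Sequential conjugate updates are equivalent to a single update on the pooled data, so total successes = posterior α − prior α and total failures = posterior β − prior β.
Total across both batches: 44−18=26 germinated seeds, 37−8=29 non-germinating seeds.
Subtract the second batch: 26−20=6 germinated seeds and 29−10=19 non-germinating seeds.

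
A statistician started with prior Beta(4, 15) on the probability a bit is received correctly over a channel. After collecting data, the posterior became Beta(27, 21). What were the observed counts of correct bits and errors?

Beta is conjugate to the binomial likelihood: posterior = Beta(a+s, b+f).
Match parameters: s=27−4=23, f=21−15=6.

23 correct bits and 6 errors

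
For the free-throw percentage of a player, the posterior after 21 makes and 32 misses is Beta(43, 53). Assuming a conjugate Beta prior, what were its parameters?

Beta(22, 21)

Under Beta–binomial conjugacy the posterior parameters are (a+s, b+f).
Subtract the data counts: 43−21=22, 53−32=21.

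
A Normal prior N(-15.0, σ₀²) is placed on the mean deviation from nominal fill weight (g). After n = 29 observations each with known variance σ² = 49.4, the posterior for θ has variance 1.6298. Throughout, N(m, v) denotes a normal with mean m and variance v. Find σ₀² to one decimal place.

Posterior precision equals prior precision plus data precision: 1/σ_n² = 1/σ₀² + n/σ².
So 1/σ₀² = 1/1.6298 − 29/49.4 = 0.613572 − 0.587045 = 0.026527.
Hence σ₀² = 1/0.026527 ≈ 37.7.

σ₀² = 37.7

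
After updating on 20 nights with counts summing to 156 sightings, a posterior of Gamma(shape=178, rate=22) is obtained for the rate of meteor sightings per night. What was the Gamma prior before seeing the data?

A Gamma(α, β) prior (rate parametrization) on a Poisson rate with n observations summing to S gives posterior Gamma(α+S, β+n).
So α = 178 − 156 = 22 and β = 22 − 20 = 2.

Gamma(shape=22, rate=2)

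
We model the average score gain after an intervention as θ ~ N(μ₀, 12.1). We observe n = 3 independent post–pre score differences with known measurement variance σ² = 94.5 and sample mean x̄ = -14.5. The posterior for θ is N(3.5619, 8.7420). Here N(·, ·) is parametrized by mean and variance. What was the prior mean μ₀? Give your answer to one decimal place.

The posterior mean is a precision-weighted average: μ_n = (τ₀μ₀ + τ_data·x̄)/(τ₀+τ_data), with τ₀=1/σ₀² and τ_data=n/σ².
Here τ₀ = 1/12.1 = 0.082645 and τ_data = 3/94.5 = 0.031746, so τ_n = 0.114391.
Rearranging for μ₀: μ₀ = (μ_n·τ_n − τ_data·x̄)/τ₀ = (3.5619·0.114391 − 0.031746·-14.5) / 0.082645 = 0.867766/0.082645 ≈ 10.5.

μ₀ = 10.5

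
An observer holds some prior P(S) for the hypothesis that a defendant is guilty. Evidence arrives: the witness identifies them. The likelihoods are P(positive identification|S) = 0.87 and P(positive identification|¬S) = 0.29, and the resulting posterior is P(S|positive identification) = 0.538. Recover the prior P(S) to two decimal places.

P(S) = 0.28

Bayes' rule in odds form gives O(S|E) = O(S)·[P(E|S)/P(E|¬S)], hence O(S) = O(S|E)/LR.
Posterior odds = 0.538/(1−0.538) = 1.1645. LR = 0.87/0.29 = 3.0000.
Prior odds = 1.1645/3.0000 = 0.3882, so P(S) = 0.3882/(1+0.3882) ≈ 0.28.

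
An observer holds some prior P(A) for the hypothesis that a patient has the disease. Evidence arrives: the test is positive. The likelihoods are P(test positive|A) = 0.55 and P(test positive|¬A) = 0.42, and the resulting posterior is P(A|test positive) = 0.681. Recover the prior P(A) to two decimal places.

P(A) = 0.62

In odds form, posterior odds = prior odds × likelihood ratio, so prior odds = posterior odds ÷ LR.
Posterior odds = 0.681/(1−0.681) = 2.1348. LR = 0.55/0.42 = 1.3095.
Prior odds = 2.1348/1.3095 = 1.6302, so P(A) = 1.6302/(1+1.6302) ≈ 0.62.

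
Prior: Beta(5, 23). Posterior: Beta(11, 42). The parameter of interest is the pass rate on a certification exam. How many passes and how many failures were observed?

Under Beta–binomial conjugacy the posterior parameters are (α+s, β+f).
Match parameters: s=11−5=6, f=42−23=19.

6 passes and 19 failures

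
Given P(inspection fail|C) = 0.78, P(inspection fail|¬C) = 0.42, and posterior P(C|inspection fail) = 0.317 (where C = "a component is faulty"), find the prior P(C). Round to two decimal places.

In odds form, posterior odds = prior odds × likelihood ratio, so prior odds = posterior odds ÷ LR.
Posterior odds = 0.317/(1−0.317) = 0.4641. LR = 0.78/0.42 = 1.8571.
Prior odds = 0.4641/1.8571 = 0.2499, so P(C) = 0.2499/(1+0.2499) ≈ 0.20.

P(C) = 0.20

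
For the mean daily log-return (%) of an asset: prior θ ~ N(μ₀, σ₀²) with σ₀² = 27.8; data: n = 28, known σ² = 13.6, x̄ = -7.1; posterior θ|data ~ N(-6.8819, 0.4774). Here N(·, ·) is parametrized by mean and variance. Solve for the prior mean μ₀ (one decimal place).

With known observation variance, the Normal–Normal posterior has precision τ_n = τ₀ + n/σ² and mean μ_n = (τ₀μ₀ + (n/σ²)x̄)/τ_n.
Here τ₀ = 1/27.8 = 0.035971 and τ_data = 28/13.6 = 2.058824, so τ_n = 2.094795.
Rearranging for μ₀: μ₀ = (μ_n·τ_n − τ_data·x̄)/τ₀ = (-6.8819·2.094795 − 2.058824·-7.1) / 0.035971 = 0.201481/0.035971 ≈ 5.6.

μ₀ = 5.6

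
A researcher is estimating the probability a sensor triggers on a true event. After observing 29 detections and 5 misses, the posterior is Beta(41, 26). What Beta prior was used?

Under Beta–binomial conjugacy the posterior parameters are (α+s, β+f).
So α = 41 − 29 = 12 and β = 26 − 5 = 21.

Beta(12, 21)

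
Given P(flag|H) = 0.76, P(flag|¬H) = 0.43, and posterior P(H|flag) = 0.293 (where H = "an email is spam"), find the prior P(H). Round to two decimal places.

In odds form, posterior odds = prior odds × likelihood ratio, so prior odds = posterior odds ÷ LR.
Posterior odds = 0.293/(1−0.293) = 0.4144. LR = 0.76/0.43 = 1.7674.
Prior odds = 0.4144/1.7674 = 0.2345, so P(H) = 0.2345/(1+0.2345) ≈ 0.19.

P(H) = 0.19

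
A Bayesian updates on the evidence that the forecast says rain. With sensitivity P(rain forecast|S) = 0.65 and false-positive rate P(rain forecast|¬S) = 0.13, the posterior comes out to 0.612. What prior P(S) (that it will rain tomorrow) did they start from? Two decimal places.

P(S) = 0.24

In odds form, posterior odds = prior odds × likelihood ratio, so prior odds = posterior odds ÷ LR.
Posterior odds = 0.612/(1−0.612) = 1.5773. LR = 0.65/0.13 = 5.0000.
Prior odds = 1.5773/5.0000 = 0.3155, so P(S) = 0.3155/(1+0.3155) ≈ 0.24.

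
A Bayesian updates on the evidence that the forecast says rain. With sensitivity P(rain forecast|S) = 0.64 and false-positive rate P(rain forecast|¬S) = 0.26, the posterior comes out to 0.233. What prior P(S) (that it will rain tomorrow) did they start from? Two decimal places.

Bayes' rule in odds form gives O(S|E) = O(S)·[P(E|S)/P(E|¬S)], hence O(S) = O(S|E)/LR.
Posterior odds = 0.233/(1−0.233) = 0.3038. LR = 0.64/0.26 = 2.4615.
Prior odds = 0.3038/2.4615 = 0.1234, so P(S) = 0.1234/(1+0.1234) ≈ 0.11.

P(S) = 0.11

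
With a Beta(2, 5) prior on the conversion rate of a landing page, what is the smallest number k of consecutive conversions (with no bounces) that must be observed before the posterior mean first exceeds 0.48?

k = 3

After k conversions and 0 bounces the posterior is Beta(2+k, 5), with mean (2+k)/(2+5+k).
Set (2+k)/(7+k) > 0.48 and solve: k > (0.48·7 − 2)/(1 − 0.48) = 2.615.
The smallest integer exceeding 2.615 is 3, and checking k=3: (5)/(10) = 0.5000 > 0.48.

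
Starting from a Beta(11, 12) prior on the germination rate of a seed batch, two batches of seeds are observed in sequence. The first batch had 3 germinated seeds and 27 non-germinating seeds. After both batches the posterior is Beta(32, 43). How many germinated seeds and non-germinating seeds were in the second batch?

18 germinated seeds and 4 non-germinating seeds

Because Beta–binomial updating is additive in the counts, the combined data contributed (α_post−α_prior, β_post−β_prior) successes and failures.
Total across both batches: 32−11=21 germinated seeds, 43−12=31 non-germinating seeds.
Subtract the first batch: 21−3=18 germinated seeds and 31−27=4 non-germinating seeds.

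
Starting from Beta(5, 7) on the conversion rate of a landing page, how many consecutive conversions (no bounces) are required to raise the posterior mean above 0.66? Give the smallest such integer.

k = 9

After k conversions and 0 bounces the posterior is Beta(5+k, 7), with mean (5+k)/(5+7+k).
Set (5+k)/(12+k) > 0.66 and solve: k > (0.66·12 − 5)/(1 − 0.66) = 8.588.
The smallest integer exceeding 8.588 is 9, and checking k=9: (14)/(21) = 0.6667 > 0.66.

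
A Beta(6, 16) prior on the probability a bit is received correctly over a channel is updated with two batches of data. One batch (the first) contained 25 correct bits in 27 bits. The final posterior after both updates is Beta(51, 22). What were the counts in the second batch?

Sequential conjugate updates are equivalent to a single update on the pooled data, so total successes = posterior α − prior α and total failures = posterior β − prior β.
Total across both batches: 51−6=45 correct bits, 22−16=6 errors.
Subtract the first batch: 45−25=20 correct bits and 6−2=4 errors.

20 correct bits and 4 errors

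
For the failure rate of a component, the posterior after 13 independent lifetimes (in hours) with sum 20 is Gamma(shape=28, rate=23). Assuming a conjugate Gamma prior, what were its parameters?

Gamma–exponential conjugacy: posterior shape = α + n, posterior rate = β + Σtᵢ.
So α = 28 − 13 = 15 and β = 23 − 20 = 3.

Gamma(shape=15, rate=3)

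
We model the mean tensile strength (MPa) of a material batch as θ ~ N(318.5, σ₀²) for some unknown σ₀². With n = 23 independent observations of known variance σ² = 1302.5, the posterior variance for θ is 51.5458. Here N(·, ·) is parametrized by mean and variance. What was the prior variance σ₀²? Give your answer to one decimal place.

σ₀² = 574.1

For the Normal–Normal model with known σ², precisions add: τ_n = τ₀ + n/σ².
So 1/σ₀² = 1/51.5458 − 23/1302.5 = 0.019400 − 0.017658 = 0.001742.
Hence σ₀² = 1/0.001742 ≈ 574.1.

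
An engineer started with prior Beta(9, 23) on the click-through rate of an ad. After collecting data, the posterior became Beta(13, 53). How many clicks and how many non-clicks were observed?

4 clicks and 30 non-clicks

Under Beta–binomial conjugacy the posterior parameters are (α+s, β+f).
So s = 13 − 9 = 4 and f = 53 − 23 = 30.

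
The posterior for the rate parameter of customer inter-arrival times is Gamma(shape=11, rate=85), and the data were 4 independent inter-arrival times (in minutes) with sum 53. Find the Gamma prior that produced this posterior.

Gamma(shape=7, rate=32)

Gamma–exponential conjugacy: posterior shape = α + n, posterior rate = β + Σtᵢ.
So α = 11 − 4 = 7 and β = 85 − 53 = 32.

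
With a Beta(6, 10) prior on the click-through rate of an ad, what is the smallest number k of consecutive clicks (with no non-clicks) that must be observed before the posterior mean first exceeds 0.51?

After k clicks and 0 non-clicks the posterior is Beta(6+k, 10), with mean (6+k)/(6+10+k).
Set (6+k)/(16+k) > 0.51 and solve: k > (0.51·16 − 6)/(1 − 0.51) = 4.408.
The smallest integer exceeding 4.408 is 5, and checking k=5: (11)/(21) = 0.5238 > 0.51.

k = 5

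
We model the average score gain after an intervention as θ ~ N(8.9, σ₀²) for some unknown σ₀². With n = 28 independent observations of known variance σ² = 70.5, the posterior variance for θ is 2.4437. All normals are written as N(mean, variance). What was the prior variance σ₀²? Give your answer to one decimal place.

For the Normal–Normal model with known σ², precisions add: τ_n = τ₀ + n/σ².
So 1/σ₀² = 1/2.4437 − 28/70.5 = 0.409216 − 0.397163 = 0.012053.
Hence σ₀² = 1/0.012053 ≈ 83.0.

σ₀² = 83.0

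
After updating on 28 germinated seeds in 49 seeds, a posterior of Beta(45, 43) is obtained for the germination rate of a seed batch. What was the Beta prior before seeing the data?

Beta(17, 22)

Beta is conjugate to the binomial likelihood: posterior = Beta(a+s, b+f).
So a = 45 − 28 = 17 and b = 43 − 21 = 22.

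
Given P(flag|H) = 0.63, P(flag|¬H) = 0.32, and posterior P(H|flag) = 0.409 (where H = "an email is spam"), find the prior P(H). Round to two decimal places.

Bayes' rule in odds form gives O(H|E) = O(H)·[P(E|H)/P(E|¬H)], hence O(H) = O(H|E)/LR.
Posterior odds = 0.409/(1−0.409) = 0.6920. LR = 0.63/0.32 = 1.9688.
Prior odds = 0.6920/1.9688 = 0.3515, so P(H) = 0.3515/(1+0.3515) ≈ 0.26.

P(H) = 0.26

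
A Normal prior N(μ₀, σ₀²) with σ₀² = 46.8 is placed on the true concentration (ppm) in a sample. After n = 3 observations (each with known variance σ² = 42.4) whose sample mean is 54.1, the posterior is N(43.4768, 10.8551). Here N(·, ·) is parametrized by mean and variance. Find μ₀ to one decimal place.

μ₀ = 8.3

With known observation variance, the Normal–Normal posterior has precision τ_n = τ₀ + n/σ² and mean μ_n = (τ₀μ₀ + (n/σ²)x̄)/τ_n.
Here τ₀ = 1/46.8 = 0.021368 and τ_data = 3/42.4 = 0.070755, so τ_n = 0.092123.
Rearranging for μ₀: μ₀ = (μ_n·τ_n − τ_data·x̄)/τ₀ = (43.4768·0.092123 − 0.070755·54.1) / 0.021368 = 0.177368/0.021368 ≈ 8.3.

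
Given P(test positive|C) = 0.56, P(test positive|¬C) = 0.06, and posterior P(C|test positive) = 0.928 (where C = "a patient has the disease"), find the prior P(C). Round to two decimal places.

P(C) = 0.58

Bayes' rule in odds form gives O(C|E) = O(C)·[P(E|C)/P(E|¬C)], hence O(C) = O(C|E)/LR.
Posterior odds = 0.928/(1−0.928) = 12.8889. LR = 0.56/0.06 = 9.3333.
Prior odds = 12.8889/9.3333 = 1.3810, so P(C) = 1.3810/(1+1.3810) ≈ 0.58.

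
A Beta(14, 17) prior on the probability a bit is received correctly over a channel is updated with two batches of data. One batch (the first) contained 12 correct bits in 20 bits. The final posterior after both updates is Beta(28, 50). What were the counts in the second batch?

Sequential conjugate updates are equivalent to a single update on the pooled data, so total successes = posterior α − prior α and total failures = posterior β − prior β.
Total across both batches: 28−14=14 correct bits, 50−17=33 errors.
Subtract the first batch: 14−12=2 correct bits and 33−8=25 errors.

2 correct bits and 25 errors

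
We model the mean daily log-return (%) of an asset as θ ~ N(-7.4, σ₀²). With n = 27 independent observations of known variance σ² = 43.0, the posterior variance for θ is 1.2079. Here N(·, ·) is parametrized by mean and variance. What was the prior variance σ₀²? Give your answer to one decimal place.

σ₀² = 5.0

Posterior precision equals prior precision plus data precision: 1/σ_n² = 1/σ₀² + n/σ².
So 1/σ₀² = 1/1.2079 − 27/43.0 = 0.827883 − 0.627907 = 0.199976.
Hence σ₀² = 1/0.199976 ≈ 5.0.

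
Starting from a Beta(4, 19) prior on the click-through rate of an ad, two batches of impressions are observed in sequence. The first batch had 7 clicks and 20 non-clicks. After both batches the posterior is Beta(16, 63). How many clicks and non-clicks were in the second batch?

5 clicks and 24 non-clicks

Because Beta–binomial updating is additive in the counts, the combined data contributed (α_post−α_prior, β_post−β_prior) successes and failures.
Total across both batches: 16−4=12 clicks, 63−19=44 non-clicks.
Subtract the first batch: 12−7=5 clicks and 44−20=24 non-clicks.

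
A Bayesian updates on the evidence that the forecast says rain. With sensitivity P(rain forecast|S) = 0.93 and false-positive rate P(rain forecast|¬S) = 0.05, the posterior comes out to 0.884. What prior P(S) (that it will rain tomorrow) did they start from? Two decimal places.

P(S) = 0.29

Bayes' rule in odds form gives O(S|E) = O(S)·[P(E|S)/P(E|¬S)], hence O(S) = O(S|E)/LR.
Posterior odds = 0.884/(1−0.884) = 7.6207. LR = 0.93/0.05 = 18.6000.
Prior odds = 7.6207/18.6000 = 0.4097, so P(S) = 0.4097/(1+0.4097) ≈ 0.29.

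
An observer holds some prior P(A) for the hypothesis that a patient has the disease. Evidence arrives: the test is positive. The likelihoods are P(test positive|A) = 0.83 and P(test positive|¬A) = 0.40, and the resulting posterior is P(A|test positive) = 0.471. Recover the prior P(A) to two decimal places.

In odds form, posterior odds = prior odds × likelihood ratio, so prior odds = posterior odds ÷ LR.
Posterior odds = 0.471/(1−0.471) = 0.8904. LR = 0.83/0.40 = 2.0750.
Prior odds = 0.8904/2.0750 = 0.4291, so P(A) = 0.4291/(1+0.4291) ≈ 0.30.

P(A) = 0.30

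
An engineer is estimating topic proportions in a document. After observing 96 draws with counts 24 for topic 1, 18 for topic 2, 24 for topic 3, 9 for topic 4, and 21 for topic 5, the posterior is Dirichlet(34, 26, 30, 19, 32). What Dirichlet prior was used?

For a Dirichlet(α) prior with multinomial counts c, the posterior is Dirichlet(α + c) componentwise.
Subtract each count from the matching posterior parameter: 34−24=10, 26−18=8, 30−24=6, 19−9=10, 32−21=11.

Dirichlet(10, 8, 6, 10, 11)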